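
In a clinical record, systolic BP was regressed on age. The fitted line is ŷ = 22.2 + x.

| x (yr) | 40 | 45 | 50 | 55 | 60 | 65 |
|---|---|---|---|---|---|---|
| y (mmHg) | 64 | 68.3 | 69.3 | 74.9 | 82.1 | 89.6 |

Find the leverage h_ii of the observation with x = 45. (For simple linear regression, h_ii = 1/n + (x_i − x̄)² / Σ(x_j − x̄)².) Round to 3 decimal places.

h = 0.295

x̄ = (40 + 45 + 50 + 55 + 60 + 65)/6 = 52.5
Σ(x − x̄)² = 156.25 + 56.25 + 6.25 + 6.25 + 56.25 + 156.25 = 437.5
h = 1/6 + (-7.5)²/437.5 = 0.166667 + 0.128571 = 0.295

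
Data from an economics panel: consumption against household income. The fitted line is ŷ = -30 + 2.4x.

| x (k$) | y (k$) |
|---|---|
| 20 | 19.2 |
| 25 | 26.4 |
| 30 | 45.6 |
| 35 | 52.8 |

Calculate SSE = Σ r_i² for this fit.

SSE = 28.8

x=20: ŷ = -30 + 2.4·20 = 18; r = 19.2 − 18 = 1.2
x=25: ŷ = -30 + 2.4·25 = 30; r = 26.4 − 30 = -3.6
x=30: ŷ = -30 + 2.4·30 = 42; r = 45.6 − 42 = 3.6
x=35: ŷ = -30 + 2.4·35 = 54; r = 52.8 − 54 = -1.2
SSE = 1.44 + 12.96 + 12.96 + 1.44 = 28.8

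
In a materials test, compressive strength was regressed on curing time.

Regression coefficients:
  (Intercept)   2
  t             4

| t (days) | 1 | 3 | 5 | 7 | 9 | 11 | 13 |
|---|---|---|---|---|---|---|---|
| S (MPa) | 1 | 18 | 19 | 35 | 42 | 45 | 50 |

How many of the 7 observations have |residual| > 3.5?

t=1: ŷ = 2 + 4·1 = 6; r = 1 − 6 = -5
t=3: ŷ = 2 + 4·3 = 14; r = 18 − 14 = 4
t=5: ŷ = 2 + 4·5 = 22; r = 19 − 22 = -3
t=7: ŷ = 2 + 4·7 = 30; r = 35 − 30 = 5
t=9: ŷ = 2 + 4·9 = 38; r = 42 − 38 = 4
t=11: ŷ = 2 + 4·11 = 46; r = 45 − 46 = -1
t=13: ŷ = 2 + 4·13 = 54; r = 50 − 54 = -4
|r| > 3.5: t=1 (|r|=5), t=3 (|r|=4), t=7 (|r|=5), t=9 (|r|=4), t=13 (|r|=4) → 5

5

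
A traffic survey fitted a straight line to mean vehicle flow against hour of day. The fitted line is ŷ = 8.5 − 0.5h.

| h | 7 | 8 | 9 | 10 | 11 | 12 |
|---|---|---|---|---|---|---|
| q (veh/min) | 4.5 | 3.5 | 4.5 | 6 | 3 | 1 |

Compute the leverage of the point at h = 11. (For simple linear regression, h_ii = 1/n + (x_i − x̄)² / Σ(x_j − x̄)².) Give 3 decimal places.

h = 0.295

h̄ = (7 + 8 + 9 + 10 + 11 + 12)/6 = 9.5
Σ(h − h̄)² = 6.25 + 2.25 + 0.25 + 0.25 + 2.25 + 6.25 = 17.5
h = 1/6 + (1.5)²/17.5 = 0.166667 + 0.128571 = 0.295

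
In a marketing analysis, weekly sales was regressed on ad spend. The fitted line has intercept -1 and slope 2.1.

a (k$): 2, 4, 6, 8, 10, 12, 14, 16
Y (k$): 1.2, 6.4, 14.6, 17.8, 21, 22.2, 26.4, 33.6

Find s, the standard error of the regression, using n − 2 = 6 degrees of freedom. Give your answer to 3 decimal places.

a=2: ŷ = -1 + 2.1·2 = 3.2; r = 1.2 − 3.2 = -2
a=4: ŷ = -1 + 2.1·4 = 7.4; r = 6.4 − 7.4 = -1
a=6: ŷ = -1 + 2.1·6 = 11.6; r = 14.6 − 11.6 = 3
a=8: ŷ = -1 + 2.1·8 = 15.8; r = 17.8 − 15.8 = 2
a=10: ŷ = -1 + 2.1·10 = 20; r = 21 − 20 = 1
a=12: ŷ = -1 + 2.1·12 = 24.2; r = 22.2 − 24.2 = -2
a=14: ŷ = -1 + 2.1·14 = 28.4; r = 26.4 − 28.4 = -2
a=16: ŷ = -1 + 2.1·16 = 32.6; r = 33.6 − 32.6 = 1
SSE = 4 + 1 + 9 + 4 + 1 + 4 + 4 + 1 = 28
s = √(28/6) = √4.66667 ≈ 2.160

s = 2.160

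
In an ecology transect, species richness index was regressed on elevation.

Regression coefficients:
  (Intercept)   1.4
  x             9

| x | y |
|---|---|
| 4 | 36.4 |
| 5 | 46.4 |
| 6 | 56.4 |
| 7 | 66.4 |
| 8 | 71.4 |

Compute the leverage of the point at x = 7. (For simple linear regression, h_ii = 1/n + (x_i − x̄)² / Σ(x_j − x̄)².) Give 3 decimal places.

x̄ = (4 + 5 + 6 + 7 + 8)/5 = 6
Σ(x − x̄)² = 4 + 1 + 0 + 1 + 4 = 10
h = 1/5 + (1)²/10 = 0.2 + 0.1 = 0.300

h = 0.300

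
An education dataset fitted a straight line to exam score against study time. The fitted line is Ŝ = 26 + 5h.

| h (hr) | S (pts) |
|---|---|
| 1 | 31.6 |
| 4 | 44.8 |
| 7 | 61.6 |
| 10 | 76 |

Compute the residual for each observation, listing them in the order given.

0.6, -1.2, 0.6, 0

h=1: Ŝ = 26 + 5·1 = 31; e = 31.6 − 31 = 0.6
h=4: Ŝ = 26 + 5·4 = 46; e = 44.8 − 46 = -1.2
h=7: Ŝ = 26 + 5·7 = 61; e = 61.6 − 61 = 0.6
h=10: Ŝ = 26 + 5·10 = 76; e = 76 − 76 = 0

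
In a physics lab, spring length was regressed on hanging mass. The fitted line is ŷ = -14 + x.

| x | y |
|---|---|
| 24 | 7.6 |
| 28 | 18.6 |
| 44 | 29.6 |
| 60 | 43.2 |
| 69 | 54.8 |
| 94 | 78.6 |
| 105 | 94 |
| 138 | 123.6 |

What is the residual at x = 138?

ŷ = -14 + 138 = 124
e = 123.6 − 124 = -0.4

e = -0.4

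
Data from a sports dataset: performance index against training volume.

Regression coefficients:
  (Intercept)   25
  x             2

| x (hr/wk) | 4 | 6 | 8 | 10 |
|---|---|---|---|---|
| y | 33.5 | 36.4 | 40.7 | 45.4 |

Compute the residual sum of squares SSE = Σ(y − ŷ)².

SSE = 0.86

x=4: ŷ = 25 + 2·4 = 33; r = 33.5 − 33 = 0.5
x=6: ŷ = 25 + 2·6 = 37; r = 36.4 − 37 = -0.6
x=8: ŷ = 25 + 2·8 = 41; r = 40.7 − 41 = -0.3
x=10: ŷ = 25 + 2·10 = 45; r = 45.4 − 45 = 0.4
SSE = 0.25 + 0.36 + 0.09 + 0.16 = 0.86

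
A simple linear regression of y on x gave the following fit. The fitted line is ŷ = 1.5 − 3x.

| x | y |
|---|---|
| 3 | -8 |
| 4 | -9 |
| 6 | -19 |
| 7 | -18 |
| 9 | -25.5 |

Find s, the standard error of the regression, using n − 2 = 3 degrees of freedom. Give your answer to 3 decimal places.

s = 1.915

x=3: ŷ = 1.5 − 3·3 = -7.5; r = -8 − (-7.5) = -0.5
x=4: ŷ = 1.5 − 3·4 = -10.5; r = -9 − (-10.5) = 1.5
x=6: ŷ = 1.5 − 3·6 = -16.5; r = -19 − (-16.5) = -2.5
x=7: ŷ = 1.5 − 3·7 = -19.5; r = -18 − (-19.5) = 1.5
x=9: ŷ = 1.5 − 3·9 = -25.5; r = -25.5 − (-25.5) = 0
SSE = 0.25 + 2.25 + 6.25 + 2.25 + 0 = 11
s = √(11/3) = √3.66667 ≈ 1.915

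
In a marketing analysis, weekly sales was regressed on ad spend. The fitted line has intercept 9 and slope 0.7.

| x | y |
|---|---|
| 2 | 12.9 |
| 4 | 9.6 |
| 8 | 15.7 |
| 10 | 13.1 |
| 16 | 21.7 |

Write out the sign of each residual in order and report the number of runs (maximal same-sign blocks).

x=2: ŷ = 9 + 0.7·2 = 10.4; e = 12.9 − 10.4 = 2.5
x=4: ŷ = 9 + 0.7·4 = 11.8; e = 9.6 − 11.8 = -2.2
x=8: ŷ = 9 + 0.7·8 = 14.6; e = 15.7 − 14.6 = 1.1
x=10: ŷ = 9 + 0.7·10 = 16; e = 13.1 − 16 = -2.9
x=16: ŷ = 9 + 0.7·16 = 20.2; e = 21.7 − 20.2 = 1.5
Signs: + − + − +
Runs: +×1, −×1, +×1, −×1, +×1 → 5

5 runs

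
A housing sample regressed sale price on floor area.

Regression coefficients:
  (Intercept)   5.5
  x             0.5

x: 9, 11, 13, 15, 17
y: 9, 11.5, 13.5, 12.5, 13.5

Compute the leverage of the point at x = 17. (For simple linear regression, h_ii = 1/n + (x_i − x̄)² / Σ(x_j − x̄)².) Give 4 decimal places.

x̄ = (9 + 11 + 13 + 15 + 17)/5 = 13
Σ(x − x̄)² = 16 + 4 + 0 + 4 + 16 = 40
h = 1/5 + (4)²/40 = 0.2 + 0.4 = 0.6000

h = 0.6000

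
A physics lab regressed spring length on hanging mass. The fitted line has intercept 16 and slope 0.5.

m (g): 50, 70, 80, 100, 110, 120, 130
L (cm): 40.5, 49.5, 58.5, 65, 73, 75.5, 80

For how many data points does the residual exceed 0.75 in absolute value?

m=50: L̂ = 16 + 0.5·50 = 41; e = 40.5 − 41 = -0.5
m=70: L̂ = 16 + 0.5·70 = 51; e = 49.5 − 51 = -1.5
m=80: L̂ = 16 + 0.5·80 = 56; e = 58.5 − 56 = 2.5
m=100: L̂ = 16 + 0.5·100 = 66; e = 65 − 66 = -1
m=110: L̂ = 16 + 0.5·110 = 71; e = 73 − 71 = 2
m=120: L̂ = 16 + 0.5·120 = 76; e = 75.5 − 76 = -0.5
m=130: L̂ = 16 + 0.5·130 = 81; e = 80 − 81 = -1
|e| > 0.75: m=70 (|e|=1.5), m=80 (|e|=2.5), m=100 (|e|=1), m=110 (|e|=2), m=130 (|e|=1) → 5

5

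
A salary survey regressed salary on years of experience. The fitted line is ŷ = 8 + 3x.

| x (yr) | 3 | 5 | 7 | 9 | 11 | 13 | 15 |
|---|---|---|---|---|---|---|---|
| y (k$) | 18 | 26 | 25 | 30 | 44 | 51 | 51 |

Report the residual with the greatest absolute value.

r = -5

x=3: ŷ = 8 + 3·3 = 17; r = 18 − 17 = 1
x=5: ŷ = 8 + 3·5 = 23; r = 26 − 23 = 3
x=7: ŷ = 8 + 3·7 = 29; r = 25 − 29 = -4
x=9: ŷ = 8 + 3·9 = 35; r = 30 − 35 = -5
x=11: ŷ = 8 + 3·11 = 41; r = 44 − 41 = 3
x=13: ŷ = 8 + 3·13 = 47; r = 51 − 47 = 4
x=15: ŷ = 8 + 3·15 = 53; r = 51 − 53 = -2
Largest |r| is 5 at x = 9, residual -5.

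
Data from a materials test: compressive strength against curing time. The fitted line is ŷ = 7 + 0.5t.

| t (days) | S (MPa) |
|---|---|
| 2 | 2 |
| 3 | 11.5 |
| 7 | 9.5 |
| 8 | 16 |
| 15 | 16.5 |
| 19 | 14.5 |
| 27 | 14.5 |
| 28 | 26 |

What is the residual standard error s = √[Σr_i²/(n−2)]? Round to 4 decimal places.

t=2: ŷ = 7 + 0.5·2 = 8; r = 2 − 8 = -6
t=3: ŷ = 7 + 0.5·3 = 8.5; r = 11.5 − 8.5 = 3
t=7: ŷ = 7 + 0.5·7 = 10.5; r = 9.5 − 10.5 = -1
t=8: ŷ = 7 + 0.5·8 = 11; r = 16 − 11 = 5
t=15: ŷ = 7 + 0.5·15 = 14.5; r = 16.5 − 14.5 = 2
t=19: ŷ = 7 + 0.5·19 = 16.5; r = 14.5 − 16.5 = -2
t=27: ŷ = 7 + 0.5·27 = 20.5; r = 14.5 − 20.5 = -6
t=28: ŷ = 7 + 0.5·28 = 21; r = 26 − 21 = 5
SSE = 36 + 9 + 1 + 25 + 4 + 4 + 36 + 25 = 140
s = √(140/6) = √23.3333 ≈ 4.8305

s = 4.8305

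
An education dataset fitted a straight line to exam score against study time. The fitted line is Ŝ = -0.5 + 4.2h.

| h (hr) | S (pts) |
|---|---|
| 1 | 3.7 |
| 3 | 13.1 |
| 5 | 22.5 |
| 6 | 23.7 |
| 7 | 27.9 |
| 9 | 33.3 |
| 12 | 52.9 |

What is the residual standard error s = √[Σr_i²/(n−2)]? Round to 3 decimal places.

s = 2.530

h=1: Ŝ = -0.5 + 4.2·1 = 3.7; r = 3.7 − 3.7 = 0
h=3: Ŝ = -0.5 + 4.2·3 = 12.1; r = 13.1 − 12.1 = 1
h=5: Ŝ = -0.5 + 4.2·5 = 20.5; r = 22.5 − 20.5 = 2
h=6: Ŝ = -0.5 + 4.2·6 = 24.7; r = 23.7 − 24.7 = -1
h=7: Ŝ = -0.5 + 4.2·7 = 28.9; r = 27.9 − 28.9 = -1
h=9: Ŝ = -0.5 + 4.2·9 = 37.3; r = 33.3 − 37.3 = -4
h=12: Ŝ = -0.5 + 4.2·12 = 49.9; r = 52.9 − 49.9 = 3
SSE = 0 + 1 + 4 + 1 + 1 + 16 + 9 = 32
s = √(32/5) = √6.4 ≈ 2.530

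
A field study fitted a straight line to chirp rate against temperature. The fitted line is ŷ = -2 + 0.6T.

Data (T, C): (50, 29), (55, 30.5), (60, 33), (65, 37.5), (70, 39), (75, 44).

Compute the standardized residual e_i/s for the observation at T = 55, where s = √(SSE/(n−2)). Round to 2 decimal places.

T=50: ŷ = -2 + 0.6·50 = 28; e = 29 − 28 = 1
T=55: ŷ = -2 + 0.6·55 = 31; e = 30.5 − 31 = -0.5
T=60: ŷ = -2 + 0.6·60 = 34; e = 33 − 34 = -1
T=65: ŷ = -2 + 0.6·65 = 37; e = 37.5 − 37 = 0.5
T=70: ŷ = -2 + 0.6·70 = 40; e = 39 − 40 = -1
T=75: ŷ = -2 + 0.6·75 = 43; e = 44 − 43 = 1
SSE = 1 + 0.25 + 1 + 0.25 + 1 + 1 = 4.5
s = √(4.5/4) = 1.06066
e/s = -0.5 / 1.06066 = -0.47

-0.47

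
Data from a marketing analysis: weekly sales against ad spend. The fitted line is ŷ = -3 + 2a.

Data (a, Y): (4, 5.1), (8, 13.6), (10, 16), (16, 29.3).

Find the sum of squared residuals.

SSE = 1.46

a=4: ŷ = -3 + 2·4 = 5; e = 5.1 − 5 = 0.1
a=8: ŷ = -3 + 2·8 = 13; e = 13.6 − 13 = 0.6
a=10: ŷ = -3 + 2·10 = 17; e = 16 − 17 = -1
a=16: ŷ = -3 + 2·16 = 29; e = 29.3 − 29 = 0.3
SSE = 0.01 + 0.36 + 1 + 0.09 = 1.46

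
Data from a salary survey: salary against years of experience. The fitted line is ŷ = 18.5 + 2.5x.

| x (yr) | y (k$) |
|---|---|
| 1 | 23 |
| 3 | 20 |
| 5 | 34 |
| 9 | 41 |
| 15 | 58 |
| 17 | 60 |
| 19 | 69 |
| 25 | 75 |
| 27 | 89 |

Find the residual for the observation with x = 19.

ŷ = 18.5 + 2.5·19 = 66
e = 69 − 66 = 3

e = 3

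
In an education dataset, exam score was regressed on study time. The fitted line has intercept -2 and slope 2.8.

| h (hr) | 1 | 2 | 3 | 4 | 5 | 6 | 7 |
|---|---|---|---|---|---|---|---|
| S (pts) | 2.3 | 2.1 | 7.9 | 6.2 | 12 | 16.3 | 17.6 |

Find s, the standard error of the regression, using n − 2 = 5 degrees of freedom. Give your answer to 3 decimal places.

s = 1.897

h=1: ŷ = -2 + 2.8·1 = 0.8; r = 2.3 − 0.8 = 1.5
h=2: ŷ = -2 + 2.8·2 = 3.6; r = 2.1 − 3.6 = -1.5
h=3: ŷ = -2 + 2.8·3 = 6.4; r = 7.9 − 6.4 = 1.5
h=4: ŷ = -2 + 2.8·4 = 9.2; r = 6.2 − 9.2 = -3
h=5: ŷ = -2 + 2.8·5 = 12; r = 12 − 12 = 0
h=6: ŷ = -2 + 2.8·6 = 14.8; r = 16.3 − 14.8 = 1.5
h=7: ŷ = -2 + 2.8·7 = 17.6; r = 17.6 − 17.6 = 0
SSE = 2.25 + 2.25 + 2.25 + 9 + 0 + 2.25 + 0 = 18
s = √(18/5) = √3.6 ≈ 1.897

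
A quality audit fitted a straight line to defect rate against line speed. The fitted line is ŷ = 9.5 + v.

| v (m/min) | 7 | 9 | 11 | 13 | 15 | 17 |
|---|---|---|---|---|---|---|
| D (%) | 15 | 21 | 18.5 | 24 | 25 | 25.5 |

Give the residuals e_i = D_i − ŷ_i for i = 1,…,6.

-1.5, 2.5, -2, 1.5, 0.5, -1

v=7: ŷ = 9.5 + 7 = 16.5; e = 15 − 16.5 = -1.5
v=9: ŷ = 9.5 + 9 = 18.5; e = 21 − 18.5 = 2.5
v=11: ŷ = 9.5 + 11 = 20.5; e = 18.5 − 20.5 = -2
v=13: ŷ = 9.5 + 13 = 22.5; e = 24 − 22.5 = 1.5
v=15: ŷ = 9.5 + 15 = 24.5; e = 25 − 24.5 = 0.5
v=17: ŷ = 9.5 + 17 = 26.5; e = 25.5 − 26.5 = -1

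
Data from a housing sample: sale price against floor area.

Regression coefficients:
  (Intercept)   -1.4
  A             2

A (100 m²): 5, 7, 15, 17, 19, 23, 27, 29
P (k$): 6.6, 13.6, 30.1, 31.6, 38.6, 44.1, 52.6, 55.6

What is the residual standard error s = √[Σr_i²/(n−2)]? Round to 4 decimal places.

s = 1.5000

A=5: P̂ = -1.4 + 2·5 = 8.6; r = 6.6 − 8.6 = -2
A=7: P̂ = -1.4 + 2·7 = 12.6; r = 13.6 − 12.6 = 1
A=15: P̂ = -1.4 + 2·15 = 28.6; r = 30.1 − 28.6 = 1.5
A=17: P̂ = -1.4 + 2·17 = 32.6; r = 31.6 − 32.6 = -1
A=19: P̂ = -1.4 + 2·19 = 36.6; r = 38.6 − 36.6 = 2
A=23: P̂ = -1.4 + 2·23 = 44.6; r = 44.1 − 44.6 = -0.5
A=27: P̂ = -1.4 + 2·27 = 52.6; r = 52.6 − 52.6 = 0
A=29: P̂ = -1.4 + 2·29 = 56.6; r = 55.6 − 56.6 = -1
SSE = 4 + 1 + 2.25 + 1 + 4 + 0.25 + 0 + 1 = 13.5
s = √(13.5/6) = √2.25 ≈ 1.5000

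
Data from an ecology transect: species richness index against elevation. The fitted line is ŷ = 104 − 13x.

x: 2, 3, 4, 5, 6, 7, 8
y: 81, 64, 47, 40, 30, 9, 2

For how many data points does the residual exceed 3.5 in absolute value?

3

x=2: ŷ = 104 − 13·2 = 78; r = 81 − 78 = 3
x=3: ŷ = 104 − 13·3 = 65; r = 64 − 65 = -1
x=4: ŷ = 104 − 13·4 = 52; r = 47 − 52 = -5
x=5: ŷ = 104 − 13·5 = 39; r = 40 − 39 = 1
x=6: ŷ = 104 − 13·6 = 26; r = 30 − 26 = 4
x=7: ŷ = 104 − 13·7 = 13; r = 9 − 13 = -4
x=8: ŷ = 104 − 13·8 = 0; r = 2 − 0 = 2
|r| > 3.5: x=4 (|r|=5), x=6 (|r|=4), x=7 (|r|=4) → 3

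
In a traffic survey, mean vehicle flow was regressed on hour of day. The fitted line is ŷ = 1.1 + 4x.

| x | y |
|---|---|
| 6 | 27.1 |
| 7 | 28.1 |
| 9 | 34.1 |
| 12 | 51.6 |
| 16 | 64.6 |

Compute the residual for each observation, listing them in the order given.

2, -1, -3, 2.5, -0.5

x=6: ŷ = 1.1 + 4·6 = 25.1; r = 27.1 − 25.1 = 2
x=7: ŷ = 1.1 + 4·7 = 29.1; r = 28.1 − 29.1 = -1
x=9: ŷ = 1.1 + 4·9 = 37.1; r = 34.1 − 37.1 = -3
x=12: ŷ = 1.1 + 4·12 = 49.1; r = 51.6 − 49.1 = 2.5
x=16: ŷ = 1.1 + 4·16 = 65.1; r = 64.6 − 65.1 = -0.5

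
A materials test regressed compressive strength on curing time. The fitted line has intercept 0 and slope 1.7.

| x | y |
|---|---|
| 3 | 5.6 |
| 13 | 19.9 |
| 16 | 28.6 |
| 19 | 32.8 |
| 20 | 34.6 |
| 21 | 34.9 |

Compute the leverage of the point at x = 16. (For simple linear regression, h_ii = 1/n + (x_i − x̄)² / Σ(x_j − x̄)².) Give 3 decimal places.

h = 0.169

x̄ = (3 + 13 + 16 + 19 + 20 + 21)/6 = 15.3333
Σ(x − x̄)² = 152.111 + 5.44444 + 0.444444 + 13.4444 + 21.7778 + 32.1111 = 225.333
h = 1/6 + (0.666667)²/225.333 = 0.166667 + 0.00197239 = 0.169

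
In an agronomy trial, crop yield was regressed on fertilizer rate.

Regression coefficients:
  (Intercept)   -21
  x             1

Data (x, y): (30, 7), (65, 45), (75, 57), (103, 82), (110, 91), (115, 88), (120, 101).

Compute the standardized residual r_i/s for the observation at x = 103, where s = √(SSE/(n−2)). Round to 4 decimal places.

x=30: ŷ = -21 + 30 = 9; r = 7 − 9 = -2
x=65: ŷ = -21 + 65 = 44; r = 45 − 44 = 1
x=75: ŷ = -21 + 75 = 54; r = 57 − 54 = 3
x=103: ŷ = -21 + 103 = 82; r = 82 − 82 = 0
x=110: ŷ = -21 + 110 = 89; r = 91 − 89 = 2
x=115: ŷ = -21 + 115 = 94; r = 88 − 94 = -6
x=120: ŷ = -21 + 120 = 99; r = 101 − 99 = 2
SSE = 4 + 1 + 9 + 0 + 4 + 36 + 4 = 58
s = √(58/5) = 3.40588
r/s = 0 / 3.40588 = 0.0000

0.0000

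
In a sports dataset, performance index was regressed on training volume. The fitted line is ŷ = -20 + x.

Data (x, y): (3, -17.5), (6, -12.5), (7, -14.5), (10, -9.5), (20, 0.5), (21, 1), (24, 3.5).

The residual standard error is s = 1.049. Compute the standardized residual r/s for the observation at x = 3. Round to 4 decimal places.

ŷ = -20 + 3 = -17
r = -17.5 − (-17) = -0.5
r/s = -0.5 / 1.049 = -0.4766

-0.4766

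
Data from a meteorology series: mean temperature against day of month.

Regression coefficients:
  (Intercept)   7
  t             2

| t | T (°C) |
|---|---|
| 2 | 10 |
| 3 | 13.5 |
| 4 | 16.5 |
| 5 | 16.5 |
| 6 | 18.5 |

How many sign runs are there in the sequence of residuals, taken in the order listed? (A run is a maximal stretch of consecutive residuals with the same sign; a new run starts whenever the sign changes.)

t=2: ŷ = 7 + 2·2 = 11; r = 10 − 11 = -1
t=3: ŷ = 7 + 2·3 = 13; r = 13.5 − 13 = 0.5
t=4: ŷ = 7 + 2·4 = 15; r = 16.5 − 15 = 1.5
t=5: ŷ = 7 + 2·5 = 17; r = 16.5 − 17 = -0.5
t=6: ŷ = 7 + 2·6 = 19; r = 18.5 − 19 = -0.5
Signs: − + + − −
Runs: −×1, +×2, −×2 → 3

3 runs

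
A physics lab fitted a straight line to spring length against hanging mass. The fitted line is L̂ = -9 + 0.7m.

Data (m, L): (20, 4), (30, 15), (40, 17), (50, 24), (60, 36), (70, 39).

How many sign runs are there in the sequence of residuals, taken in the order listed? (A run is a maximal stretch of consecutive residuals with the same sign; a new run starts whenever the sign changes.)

m=20: L̂ = -9 + 0.7·20 = 5; e = 4 − 5 = -1
m=30: L̂ = -9 + 0.7·30 = 12; e = 15 − 12 = 3
m=40: L̂ = -9 + 0.7·40 = 19; e = 17 − 19 = -2
m=50: L̂ = -9 + 0.7·50 = 26; e = 24 − 26 = -2
m=60: L̂ = -9 + 0.7·60 = 33; e = 36 − 33 = 3
m=70: L̂ = -9 + 0.7·70 = 40; e = 39 − 40 = -1
Signs: − + − − + −
Runs: −×1, +×1, −×2, +×1, −×1 → 5

5 runs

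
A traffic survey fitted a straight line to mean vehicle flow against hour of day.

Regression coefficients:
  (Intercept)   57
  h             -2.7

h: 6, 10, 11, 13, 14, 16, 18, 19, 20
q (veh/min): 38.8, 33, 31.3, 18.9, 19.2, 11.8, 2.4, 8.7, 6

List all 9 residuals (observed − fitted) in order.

-2, 3, 4, -3, 0, -2, -6, 3, 3

h=6: q̂ = 57 − 2.7·6 = 40.8; e = 38.8 − 40.8 = -2
h=10: q̂ = 57 − 2.7·10 = 30; e = 33 − 30 = 3
h=11: q̂ = 57 − 2.7·11 = 27.3; e = 31.3 − 27.3 = 4
h=13: q̂ = 57 − 2.7·13 = 21.9; e = 18.9 − 21.9 = -3
h=14: q̂ = 57 − 2.7·14 = 19.2; e = 19.2 − 19.2 = 0
h=16: q̂ = 57 − 2.7·16 = 13.8; e = 11.8 − 13.8 = -2
h=18: q̂ = 57 − 2.7·18 = 8.4; e = 2.4 − 8.4 = -6
h=19: q̂ = 57 − 2.7·19 = 5.7; e = 8.7 − 5.7 = 3
h=20: q̂ = 57 − 2.7·20 = 3; e = 6 − 3 = 3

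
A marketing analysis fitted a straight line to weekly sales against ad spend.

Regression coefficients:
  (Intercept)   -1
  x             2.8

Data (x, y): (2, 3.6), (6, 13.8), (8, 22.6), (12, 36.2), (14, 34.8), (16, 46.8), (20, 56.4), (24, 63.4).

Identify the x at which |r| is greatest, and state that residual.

x=2: ŷ = -1 + 2.8·2 = 4.6; r = 3.6 − 4.6 = -1
x=6: ŷ = -1 + 2.8·6 = 15.8; r = 13.8 − 15.8 = -2
x=8: ŷ = -1 + 2.8·8 = 21.4; r = 22.6 − 21.4 = 1.2
x=12: ŷ = -1 + 2.8·12 = 32.6; r = 36.2 − 32.6 = 3.6
x=14: ŷ = -1 + 2.8·14 = 38.2; r = 34.8 − 38.2 = -3.4
x=16: ŷ = -1 + 2.8·16 = 43.8; r = 46.8 − 43.8 = 3
x=20: ŷ = -1 + 2.8·20 = 55; r = 56.4 − 55 = 1.4
x=24: ŷ = -1 + 2.8·24 = 66.2; r = 63.4 − 66.2 = -2.8
Largest |r| is 3.6 at x = 12, residual 3.6.

x = 12, r = 3.6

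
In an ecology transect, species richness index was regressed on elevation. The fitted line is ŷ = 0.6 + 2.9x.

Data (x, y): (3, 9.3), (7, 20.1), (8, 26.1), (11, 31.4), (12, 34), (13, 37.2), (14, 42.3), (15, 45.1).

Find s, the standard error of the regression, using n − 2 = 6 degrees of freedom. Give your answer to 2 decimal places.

s = 1.44

x=3: ŷ = 0.6 + 2.9·3 = 9.3; e = 9.3 − 9.3 = 0
x=7: ŷ = 0.6 + 2.9·7 = 20.9; e = 20.1 − 20.9 = -0.8
x=8: ŷ = 0.6 + 2.9·8 = 23.8; e = 26.1 − 23.8 = 2.3
x=11: ŷ = 0.6 + 2.9·11 = 32.5; e = 31.4 − 32.5 = -1.1
x=12: ŷ = 0.6 + 2.9·12 = 35.4; e = 34 − 35.4 = -1.4
x=13: ŷ = 0.6 + 2.9·13 = 38.3; e = 37.2 − 38.3 = -1.1
x=14: ŷ = 0.6 + 2.9·14 = 41.2; e = 42.3 − 41.2 = 1.1
x=15: ŷ = 0.6 + 2.9·15 = 44.1; e = 45.1 − 44.1 = 1
SSE = 0 + 0.64 + 5.29 + 1.21 + 1.96 + 1.21 + 1.21 + 1 = 12.52
s = √(12.52/6) = √2.08667 ≈ 1.44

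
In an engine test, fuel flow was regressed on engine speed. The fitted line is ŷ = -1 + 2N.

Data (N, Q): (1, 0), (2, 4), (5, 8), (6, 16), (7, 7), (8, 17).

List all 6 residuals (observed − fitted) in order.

-1, 1, -1, 5, -6, 2

N=1: ŷ = -1 + 2·1 = 1; r = 0 − 1 = -1
N=2: ŷ = -1 + 2·2 = 3; r = 4 − 3 = 1
N=5: ŷ = -1 + 2·5 = 9; r = 8 − 9 = -1
N=6: ŷ = -1 + 2·6 = 11; r = 16 − 11 = 5
N=7: ŷ = -1 + 2·7 = 13; r = 7 − 13 = -6
N=8: ŷ = -1 + 2·8 = 15; r = 17 − 15 = 2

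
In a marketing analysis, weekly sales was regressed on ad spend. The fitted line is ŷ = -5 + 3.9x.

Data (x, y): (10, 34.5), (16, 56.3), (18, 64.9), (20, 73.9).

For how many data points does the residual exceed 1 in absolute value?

1

x=10: ŷ = -5 + 3.9·10 = 34; e = 34.5 − 34 = 0.5
x=16: ŷ = -5 + 3.9·16 = 57.4; e = 56.3 − 57.4 = -1.1
x=18: ŷ = -5 + 3.9·18 = 65.2; e = 64.9 − 65.2 = -0.3
x=20: ŷ = -5 + 3.9·20 = 73; e = 73.9 − 73 = 0.9
|e| > 1: x=16 (|e|=1.1) → 1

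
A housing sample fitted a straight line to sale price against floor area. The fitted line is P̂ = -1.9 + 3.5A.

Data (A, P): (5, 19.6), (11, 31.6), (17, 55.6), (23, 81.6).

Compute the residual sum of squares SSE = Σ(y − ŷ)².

A=5: P̂ = -1.9 + 3.5·5 = 15.6; r = 19.6 − 15.6 = 4
A=11: P̂ = -1.9 + 3.5·11 = 36.6; r = 31.6 − 36.6 = -5
A=17: P̂ = -1.9 + 3.5·17 = 57.6; r = 55.6 − 57.6 = -2
A=23: P̂ = -1.9 + 3.5·23 = 78.6; r = 81.6 − 78.6 = 3
SSE = 16 + 25 + 4 + 9 = 54

SSE = 54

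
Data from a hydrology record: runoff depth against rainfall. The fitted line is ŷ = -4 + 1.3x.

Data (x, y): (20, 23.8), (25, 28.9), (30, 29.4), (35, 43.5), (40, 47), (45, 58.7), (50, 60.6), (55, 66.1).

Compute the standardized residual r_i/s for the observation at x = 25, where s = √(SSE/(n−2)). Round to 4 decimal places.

x=20: ŷ = -4 + 1.3·20 = 22; r = 23.8 − 22 = 1.8
x=25: ŷ = -4 + 1.3·25 = 28.5; r = 28.9 − 28.5 = 0.4
x=30: ŷ = -4 + 1.3·30 = 35; r = 29.4 − 35 = -5.6
x=35: ŷ = -4 + 1.3·35 = 41.5; r = 43.5 − 41.5 = 2
x=40: ŷ = -4 + 1.3·40 = 48; r = 47 − 48 = -1
x=45: ŷ = -4 + 1.3·45 = 54.5; r = 58.7 − 54.5 = 4.2
x=50: ŷ = -4 + 1.3·50 = 61; r = 60.6 − 61 = -0.4
x=55: ŷ = -4 + 1.3·55 = 67.5; r = 66.1 − 67.5 = -1.4
SSE = 3.24 + 0.16 + 31.36 + 4 + 1 + 17.64 + 0.16 + 1.96 = 59.52
s = √(59.52/6) = 3.1496
r/s = 0.4 / 3.1496 = 0.1270

0.1270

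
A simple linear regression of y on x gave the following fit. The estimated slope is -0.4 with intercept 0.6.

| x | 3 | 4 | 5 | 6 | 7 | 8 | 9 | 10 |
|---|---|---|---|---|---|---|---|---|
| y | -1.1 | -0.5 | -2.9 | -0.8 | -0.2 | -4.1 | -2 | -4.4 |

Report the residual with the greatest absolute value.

r = 2

x=3: ŷ = 0.6 − 0.4·3 = -0.6; r = -1.1 − (-0.6) = -0.5
x=4: ŷ = 0.6 − 0.4·4 = -1; r = -0.5 − (-1) = 0.5
x=5: ŷ = 0.6 − 0.4·5 = -1.4; r = -2.9 − (-1.4) = -1.5
x=6: ŷ = 0.6 − 0.4·6 = -1.8; r = -0.8 − (-1.8) = 1
x=7: ŷ = 0.6 − 0.4·7 = -2.2; r = -0.2 − (-2.2) = 2
x=8: ŷ = 0.6 − 0.4·8 = -2.6; r = -4.1 − (-2.6) = -1.5
x=9: ŷ = 0.6 − 0.4·9 = -3; r = -2 − (-3) = 1
x=10: ŷ = 0.6 − 0.4·10 = -3.4; r = -4.4 − (-3.4) = -1
Largest |r| is 2 at x = 7, residual 2.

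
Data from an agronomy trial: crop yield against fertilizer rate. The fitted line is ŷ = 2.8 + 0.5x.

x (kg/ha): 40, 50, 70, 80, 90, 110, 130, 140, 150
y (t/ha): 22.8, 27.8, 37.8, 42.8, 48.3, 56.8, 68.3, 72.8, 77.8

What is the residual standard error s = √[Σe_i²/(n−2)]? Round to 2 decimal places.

s = 0.46

x=40: ŷ = 2.8 + 0.5·40 = 22.8; e = 22.8 − 22.8 = 0
x=50: ŷ = 2.8 + 0.5·50 = 27.8; e = 27.8 − 27.8 = 0
x=70: ŷ = 2.8 + 0.5·70 = 37.8; e = 37.8 − 37.8 = 0
x=80: ŷ = 2.8 + 0.5·80 = 42.8; e = 42.8 − 42.8 = 0
x=90: ŷ = 2.8 + 0.5·90 = 47.8; e = 48.3 − 47.8 = 0.5
x=110: ŷ = 2.8 + 0.5·110 = 57.8; e = 56.8 − 57.8 = -1
x=130: ŷ = 2.8 + 0.5·130 = 67.8; e = 68.3 − 67.8 = 0.5
x=140: ŷ = 2.8 + 0.5·140 = 72.8; e = 72.8 − 72.8 = 0
x=150: ŷ = 2.8 + 0.5·150 = 77.8; e = 77.8 − 77.8 = 0
SSE = 0 + 0 + 0 + 0 + 0.25 + 1 + 0.25 + 0 + 0 = 1.5
s = √(1.5/7) = √0.214286 ≈ 0.46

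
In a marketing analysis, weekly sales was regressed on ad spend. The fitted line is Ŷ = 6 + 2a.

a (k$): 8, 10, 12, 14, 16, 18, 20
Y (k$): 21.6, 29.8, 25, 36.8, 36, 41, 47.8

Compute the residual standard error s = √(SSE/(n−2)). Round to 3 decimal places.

a=8: Ŷ = 6 + 2·8 = 22; e = 21.6 − 22 = -0.4
a=10: Ŷ = 6 + 2·10 = 26; e = 29.8 − 26 = 3.8
a=12: Ŷ = 6 + 2·12 = 30; e = 25 − 30 = -5
a=14: Ŷ = 6 + 2·14 = 34; e = 36.8 − 34 = 2.8
a=16: Ŷ = 6 + 2·16 = 38; e = 36 − 38 = -2
a=18: Ŷ = 6 + 2·18 = 42; e = 41 − 42 = -1
a=20: Ŷ = 6 + 2·20 = 46; e = 47.8 − 46 = 1.8
SSE = 0.16 + 14.44 + 25 + 7.84 + 4 + 1 + 3.24 = 55.68
s = √(55.68/5) = √11.136 ≈ 3.337

s = 3.337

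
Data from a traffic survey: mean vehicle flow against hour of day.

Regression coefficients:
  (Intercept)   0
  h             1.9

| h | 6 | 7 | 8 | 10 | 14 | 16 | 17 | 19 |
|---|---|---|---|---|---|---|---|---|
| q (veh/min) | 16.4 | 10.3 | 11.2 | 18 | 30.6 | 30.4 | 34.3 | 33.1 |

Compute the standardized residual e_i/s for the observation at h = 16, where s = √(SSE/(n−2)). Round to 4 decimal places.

h=6: ŷ = 1.9·6 = 11.4; e = 16.4 − 11.4 = 5
h=7: ŷ = 1.9·7 = 13.3; e = 10.3 − 13.3 = -3
h=8: ŷ = 1.9·8 = 15.2; e = 11.2 − 15.2 = -4
h=10: ŷ = 1.9·10 = 19; e = 18 − 19 = -1
h=14: ŷ = 1.9·14 = 26.6; e = 30.6 − 26.6 = 4
h=16: ŷ = 1.9·16 = 30.4; e = 30.4 − 30.4 = 0
h=17: ŷ = 1.9·17 = 32.3; e = 34.3 − 32.3 = 2
h=19: ŷ = 1.9·19 = 36.1; e = 33.1 − 36.1 = -3
SSE = 25 + 9 + 16 + 1 + 16 + 0 + 4 + 9 = 80
s = √(80/6) = 3.65148
e/s = 0 / 3.65148 = 0.0000

0.0000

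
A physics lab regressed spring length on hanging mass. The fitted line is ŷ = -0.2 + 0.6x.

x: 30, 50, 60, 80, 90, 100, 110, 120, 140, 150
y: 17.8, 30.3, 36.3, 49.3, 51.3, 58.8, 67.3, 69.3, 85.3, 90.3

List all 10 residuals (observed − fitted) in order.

0, 0.5, 0.5, 1.5, -2.5, -1, 1.5, -2.5, 1.5, 0.5

x=30: ŷ = -0.2 + 0.6·30 = 17.8; e = 17.8 − 17.8 = 0
x=50: ŷ = -0.2 + 0.6·50 = 29.8; e = 30.3 − 29.8 = 0.5
x=60: ŷ = -0.2 + 0.6·60 = 35.8; e = 36.3 − 35.8 = 0.5
x=80: ŷ = -0.2 + 0.6·80 = 47.8; e = 49.3 − 47.8 = 1.5
x=90: ŷ = -0.2 + 0.6·90 = 53.8; e = 51.3 − 53.8 = -2.5
x=100: ŷ = -0.2 + 0.6·100 = 59.8; e = 58.8 − 59.8 = -1
x=110: ŷ = -0.2 + 0.6·110 = 65.8; e = 67.3 − 65.8 = 1.5
x=120: ŷ = -0.2 + 0.6·120 = 71.8; e = 69.3 − 71.8 = -2.5
x=140: ŷ = -0.2 + 0.6·140 = 83.8; e = 85.3 − 83.8 = 1.5
x=150: ŷ = -0.2 + 0.6·150 = 89.8; e = 90.3 − 89.8 = 0.5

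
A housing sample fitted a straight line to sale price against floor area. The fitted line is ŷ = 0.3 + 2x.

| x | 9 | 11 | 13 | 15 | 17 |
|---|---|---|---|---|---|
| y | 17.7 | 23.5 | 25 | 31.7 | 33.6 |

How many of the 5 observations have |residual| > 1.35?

x=9: ŷ = 0.3 + 2·9 = 18.3; r = 17.7 − 18.3 = -0.6
x=11: ŷ = 0.3 + 2·11 = 22.3; r = 23.5 − 22.3 = 1.2
x=13: ŷ = 0.3 + 2·13 = 26.3; r = 25 − 26.3 = -1.3
x=15: ŷ = 0.3 + 2·15 = 30.3; r = 31.7 − 30.3 = 1.4
x=17: ŷ = 0.3 + 2·17 = 34.3; r = 33.6 − 34.3 = -0.7
|r| > 1.35: x=15 (|r|=1.4) → 1

1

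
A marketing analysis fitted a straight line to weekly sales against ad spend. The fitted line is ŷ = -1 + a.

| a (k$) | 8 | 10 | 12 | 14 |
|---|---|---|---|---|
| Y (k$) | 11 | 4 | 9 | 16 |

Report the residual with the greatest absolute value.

a=8: ŷ = -1 + 8 = 7; e = 11 − 7 = 4
a=10: ŷ = -1 + 10 = 9; e = 4 − 9 = -5
a=12: ŷ = -1 + 12 = 11; e = 9 − 11 = -2
a=14: ŷ = -1 + 14 = 13; e = 16 − 13 = 3
Largest |e| is 5 at a = 10, residual -5.

e = -5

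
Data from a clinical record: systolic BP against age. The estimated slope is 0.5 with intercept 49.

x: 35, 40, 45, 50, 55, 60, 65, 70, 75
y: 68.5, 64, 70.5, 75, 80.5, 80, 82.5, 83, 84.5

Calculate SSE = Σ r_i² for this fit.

x=35: ŷ = 49 + 0.5·35 = 66.5; r = 68.5 − 66.5 = 2
x=40: ŷ = 49 + 0.5·40 = 69; r = 64 − 69 = -5
x=45: ŷ = 49 + 0.5·45 = 71.5; r = 70.5 − 71.5 = -1
x=50: ŷ = 49 + 0.5·50 = 74; r = 75 − 74 = 1
x=55: ŷ = 49 + 0.5·55 = 76.5; r = 80.5 − 76.5 = 4
x=60: ŷ = 49 + 0.5·60 = 79; r = 80 − 79 = 1
x=65: ŷ = 49 + 0.5·65 = 81.5; r = 82.5 − 81.5 = 1
x=70: ŷ = 49 + 0.5·70 = 84; r = 83 − 84 = -1
x=75: ŷ = 49 + 0.5·75 = 86.5; r = 84.5 − 86.5 = -2
SSE = 4 + 25 + 1 + 1 + 16 + 1 + 1 + 1 + 4 = 54

SSE = 54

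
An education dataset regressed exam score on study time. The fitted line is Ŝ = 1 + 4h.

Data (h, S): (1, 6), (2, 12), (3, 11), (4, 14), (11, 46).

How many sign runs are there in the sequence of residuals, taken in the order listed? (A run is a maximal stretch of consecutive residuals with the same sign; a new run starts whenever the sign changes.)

h=1: Ŝ = 1 + 4·1 = 5; e = 6 − 5 = 1
h=2: Ŝ = 1 + 4·2 = 9; e = 12 − 9 = 3
h=3: Ŝ = 1 + 4·3 = 13; e = 11 − 13 = -2
h=4: Ŝ = 1 + 4·4 = 17; e = 14 − 17 = -3
h=11: Ŝ = 1 + 4·11 = 45; e = 46 − 45 = 1
Signs: + + − − +
Runs: +×2, −×2, +×1 → 3

3 runs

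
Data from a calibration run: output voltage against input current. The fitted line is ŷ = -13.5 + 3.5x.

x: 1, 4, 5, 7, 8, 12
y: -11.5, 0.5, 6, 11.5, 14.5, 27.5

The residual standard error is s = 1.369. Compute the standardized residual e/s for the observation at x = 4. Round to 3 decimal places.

ŷ = -13.5 + 3.5·4 = 0.5
e = 0.5 − 0.5 = 0
e/s = 0 / 1.369 = 0.000

0.000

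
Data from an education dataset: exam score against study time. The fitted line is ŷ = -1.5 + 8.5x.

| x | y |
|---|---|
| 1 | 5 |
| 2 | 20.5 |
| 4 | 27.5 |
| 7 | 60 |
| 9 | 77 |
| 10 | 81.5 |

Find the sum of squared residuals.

x=1: ŷ = -1.5 + 8.5·1 = 7; r = 5 − 7 = -2
x=2: ŷ = -1.5 + 8.5·2 = 15.5; r = 20.5 − 15.5 = 5
x=4: ŷ = -1.5 + 8.5·4 = 32.5; r = 27.5 − 32.5 = -5
x=7: ŷ = -1.5 + 8.5·7 = 58; r = 60 − 58 = 2
x=9: ŷ = -1.5 + 8.5·9 = 75; r = 77 − 75 = 2
x=10: ŷ = -1.5 + 8.5·10 = 83.5; r = 81.5 − 83.5 = -2
SSE = 4 + 25 + 25 + 4 + 4 + 4 = 66

SSE = 66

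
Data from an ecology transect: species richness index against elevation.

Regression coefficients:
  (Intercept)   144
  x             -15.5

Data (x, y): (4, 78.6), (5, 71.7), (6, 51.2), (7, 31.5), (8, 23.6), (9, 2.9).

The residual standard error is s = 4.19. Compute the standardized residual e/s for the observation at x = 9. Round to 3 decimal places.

ŷ = 144 − 15.5·9 = 4.5
e = 2.9 − 4.5 = -1.6
e/s = -1.6 / 4.19 = -0.382

-0.382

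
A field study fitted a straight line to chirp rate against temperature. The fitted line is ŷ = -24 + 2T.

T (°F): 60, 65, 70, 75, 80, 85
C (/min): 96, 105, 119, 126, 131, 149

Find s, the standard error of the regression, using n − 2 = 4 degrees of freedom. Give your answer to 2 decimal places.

s = 3.32

T=60: ŷ = -24 + 2·60 = 96; r = 96 − 96 = 0
T=65: ŷ = -24 + 2·65 = 106; r = 105 − 106 = -1
T=70: ŷ = -24 + 2·70 = 116; r = 119 − 116 = 3
T=75: ŷ = -24 + 2·75 = 126; r = 126 − 126 = 0
T=80: ŷ = -24 + 2·80 = 136; r = 131 − 136 = -5
T=85: ŷ = -24 + 2·85 = 146; r = 149 − 146 = 3
SSE = 0 + 1 + 9 + 0 + 25 + 9 = 44
s = √(44/4) = √11 ≈ 3.32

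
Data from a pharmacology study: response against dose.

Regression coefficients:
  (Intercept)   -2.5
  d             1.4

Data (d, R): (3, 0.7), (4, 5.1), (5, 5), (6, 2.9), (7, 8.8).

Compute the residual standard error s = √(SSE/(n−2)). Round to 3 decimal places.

s = 2.345

d=3: R̂ = -2.5 + 1.4·3 = 1.7; e = 0.7 − 1.7 = -1
d=4: R̂ = -2.5 + 1.4·4 = 3.1; e = 5.1 − 3.1 = 2
d=5: R̂ = -2.5 + 1.4·5 = 4.5; e = 5 − 4.5 = 0.5
d=6: R̂ = -2.5 + 1.4·6 = 5.9; e = 2.9 − 5.9 = -3
d=7: R̂ = -2.5 + 1.4·7 = 7.3; e = 8.8 − 7.3 = 1.5
SSE = 1 + 4 + 0.25 + 9 + 2.25 = 16.5
s = √(16.5/3) = √5.5 ≈ 2.345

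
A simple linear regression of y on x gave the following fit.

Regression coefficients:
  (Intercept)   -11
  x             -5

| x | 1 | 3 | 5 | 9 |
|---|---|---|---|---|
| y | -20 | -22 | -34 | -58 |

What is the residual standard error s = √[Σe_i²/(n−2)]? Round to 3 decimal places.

s = 4.472

x=1: ŷ = -11 − 5·1 = -16; e = -20 − (-16) = -4
x=3: ŷ = -11 − 5·3 = -26; e = -22 − (-26) = 4
x=5: ŷ = -11 − 5·5 = -36; e = -34 − (-36) = 2
x=9: ŷ = -11 − 5·9 = -56; e = -58 − (-56) = -2
SSE = 16 + 16 + 4 + 4 = 40
s = √(40/2) = √20 ≈ 4.472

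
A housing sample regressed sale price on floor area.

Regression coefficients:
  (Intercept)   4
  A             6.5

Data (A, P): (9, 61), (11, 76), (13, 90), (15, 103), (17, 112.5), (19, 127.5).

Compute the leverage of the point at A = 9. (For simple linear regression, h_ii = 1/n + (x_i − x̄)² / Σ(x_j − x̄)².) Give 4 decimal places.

h = 0.5238

Ā = (9 + 11 + 13 + 15 + 17 + 19)/6 = 14
Σ(A − Ā)² = 25 + 9 + 1 + 1 + 9 + 25 = 70
h = 1/6 + (-5)²/70 = 0.166667 + 0.357143 = 0.5238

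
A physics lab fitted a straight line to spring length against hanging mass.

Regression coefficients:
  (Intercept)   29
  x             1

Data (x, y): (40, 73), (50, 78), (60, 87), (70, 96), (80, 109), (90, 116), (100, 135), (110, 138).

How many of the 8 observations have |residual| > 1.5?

x=40: ŷ = 29 + 40 = 69; r = 73 − 69 = 4
x=50: ŷ = 29 + 50 = 79; r = 78 − 79 = -1
x=60: ŷ = 29 + 60 = 89; r = 87 − 89 = -2
x=70: ŷ = 29 + 70 = 99; r = 96 − 99 = -3
x=80: ŷ = 29 + 80 = 109; r = 109 − 109 = 0
x=90: ŷ = 29 + 90 = 119; r = 116 − 119 = -3
x=100: ŷ = 29 + 100 = 129; r = 135 − 129 = 6
x=110: ŷ = 29 + 110 = 139; r = 138 − 139 = -1
|r| > 1.5: x=40 (|r|=4), x=60 (|r|=2), x=70 (|r|=3), x=90 (|r|=3), x=100 (|r|=6) → 5

5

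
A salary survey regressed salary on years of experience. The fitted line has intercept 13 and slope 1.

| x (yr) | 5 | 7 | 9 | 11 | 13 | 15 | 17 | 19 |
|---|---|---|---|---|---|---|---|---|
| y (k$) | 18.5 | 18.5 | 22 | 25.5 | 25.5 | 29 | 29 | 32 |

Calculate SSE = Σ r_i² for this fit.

SSE = 7

x=5: ŷ = 13 + 5 = 18; r = 18.5 − 18 = 0.5
x=7: ŷ = 13 + 7 = 20; r = 18.5 − 20 = -1.5
x=9: ŷ = 13 + 9 = 22; r = 22 − 22 = 0
x=11: ŷ = 13 + 11 = 24; r = 25.5 − 24 = 1.5
x=13: ŷ = 13 + 13 = 26; r = 25.5 − 26 = -0.5
x=15: ŷ = 13 + 15 = 28; r = 29 − 28 = 1
x=17: ŷ = 13 + 17 = 30; r = 29 − 30 = -1
x=19: ŷ = 13 + 19 = 32; r = 32 − 32 = 0
SSE = 0.25 + 2.25 + 0 + 2.25 + 0.25 + 1 + 1 + 0 = 7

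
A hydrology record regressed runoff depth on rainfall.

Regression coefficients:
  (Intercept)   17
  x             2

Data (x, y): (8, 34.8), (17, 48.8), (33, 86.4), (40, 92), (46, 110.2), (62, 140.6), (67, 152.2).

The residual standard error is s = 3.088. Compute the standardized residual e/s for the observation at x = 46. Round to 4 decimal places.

0.3886

ŷ = 17 + 2·46 = 109
e = 110.2 − 109 = 1.2
e/s = 1.2 / 3.088 = 0.3886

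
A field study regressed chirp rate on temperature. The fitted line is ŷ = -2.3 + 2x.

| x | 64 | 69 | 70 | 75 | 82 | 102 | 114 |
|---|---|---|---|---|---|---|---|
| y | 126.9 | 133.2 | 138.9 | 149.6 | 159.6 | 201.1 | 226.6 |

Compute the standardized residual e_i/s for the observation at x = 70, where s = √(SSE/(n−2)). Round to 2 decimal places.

x=64: ŷ = -2.3 + 2·64 = 125.7; e = 126.9 − 125.7 = 1.2
x=69: ŷ = -2.3 + 2·69 = 135.7; e = 133.2 − 135.7 = -2.5
x=70: ŷ = -2.3 + 2·70 = 137.7; e = 138.9 − 137.7 = 1.2
x=75: ŷ = -2.3 + 2·75 = 147.7; e = 149.6 − 147.7 = 1.9
x=82: ŷ = -2.3 + 2·82 = 161.7; e = 159.6 − 161.7 = -2.1
x=102: ŷ = -2.3 + 2·102 = 201.7; e = 201.1 − 201.7 = -0.6
x=114: ŷ = -2.3 + 2·114 = 225.7; e = 226.6 − 225.7 = 0.9
SSE = 1.44 + 6.25 + 1.44 + 3.61 + 4.41 + 0.36 + 0.81 = 18.32
s = √(18.32/5) = 1.91416
e/s = 1.2 / 1.91416 = 0.63

0.63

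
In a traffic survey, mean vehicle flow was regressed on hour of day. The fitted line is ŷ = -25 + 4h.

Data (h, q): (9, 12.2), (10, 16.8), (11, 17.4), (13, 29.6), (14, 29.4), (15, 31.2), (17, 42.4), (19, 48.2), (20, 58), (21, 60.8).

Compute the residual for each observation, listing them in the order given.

h=9: ŷ = -25 + 4·9 = 11; e = 12.2 − 11 = 1.2
h=10: ŷ = -25 + 4·10 = 15; e = 16.8 − 15 = 1.8
h=11: ŷ = -25 + 4·11 = 19; e = 17.4 − 19 = -1.6
h=13: ŷ = -25 + 4·13 = 27; e = 29.6 − 27 = 2.6
h=14: ŷ = -25 + 4·14 = 31; e = 29.4 − 31 = -1.6
h=15: ŷ = -25 + 4·15 = 35; e = 31.2 − 35 = -3.8
h=17: ŷ = -25 + 4·17 = 43; e = 42.4 − 43 = -0.6
h=19: ŷ = -25 + 4·19 = 51; e = 48.2 − 51 = -2.8
h=20: ŷ = -25 + 4·20 = 55; e = 58 − 55 = 3
h=21: ŷ = -25 + 4·21 = 59; e = 60.8 − 59 = 1.8

1.2, 1.8, -1.6, 2.6, -1.6, -3.8, -0.6, -2.8, 3, 1.8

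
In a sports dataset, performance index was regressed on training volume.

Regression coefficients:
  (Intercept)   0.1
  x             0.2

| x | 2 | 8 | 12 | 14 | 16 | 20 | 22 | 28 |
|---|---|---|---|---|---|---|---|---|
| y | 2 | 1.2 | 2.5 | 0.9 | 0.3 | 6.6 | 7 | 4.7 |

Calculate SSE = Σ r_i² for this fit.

SSE = 29

x=2: ŷ = 0.1 + 0.2·2 = 0.5; r = 2 − 0.5 = 1.5
x=8: ŷ = 0.1 + 0.2·8 = 1.7; r = 1.2 − 1.7 = -0.5
x=12: ŷ = 0.1 + 0.2·12 = 2.5; r = 2.5 − 2.5 = 0
x=14: ŷ = 0.1 + 0.2·14 = 2.9; r = 0.9 − 2.9 = -2
x=16: ŷ = 0.1 + 0.2·16 = 3.3; r = 0.3 − 3.3 = -3
x=20: ŷ = 0.1 + 0.2·20 = 4.1; r = 6.6 − 4.1 = 2.5
x=22: ŷ = 0.1 + 0.2·22 = 4.5; r = 7 − 4.5 = 2.5
x=28: ŷ = 0.1 + 0.2·28 = 5.7; r = 4.7 − 5.7 = -1
SSE = 2.25 + 0.25 + 0 + 4 + 9 + 6.25 + 6.25 + 1 = 29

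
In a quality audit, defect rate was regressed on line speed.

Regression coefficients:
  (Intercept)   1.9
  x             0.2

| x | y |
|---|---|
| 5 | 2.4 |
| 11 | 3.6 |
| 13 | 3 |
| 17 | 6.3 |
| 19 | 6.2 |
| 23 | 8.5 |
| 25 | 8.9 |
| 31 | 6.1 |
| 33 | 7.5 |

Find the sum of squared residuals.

x=5: ŷ = 1.9 + 0.2·5 = 2.9; r = 2.4 − 2.9 = -0.5
x=11: ŷ = 1.9 + 0.2·11 = 4.1; r = 3.6 − 4.1 = -0.5
x=13: ŷ = 1.9 + 0.2·13 = 4.5; r = 3 − 4.5 = -1.5
x=17: ŷ = 1.9 + 0.2·17 = 5.3; r = 6.3 − 5.3 = 1
x=19: ŷ = 1.9 + 0.2·19 = 5.7; r = 6.2 − 5.7 = 0.5
x=23: ŷ = 1.9 + 0.2·23 = 6.5; r = 8.5 − 6.5 = 2
x=25: ŷ = 1.9 + 0.2·25 = 6.9; r = 8.9 − 6.9 = 2
x=31: ŷ = 1.9 + 0.2·31 = 8.1; r = 6.1 − 8.1 = -2
x=33: ŷ = 1.9 + 0.2·33 = 8.5; r = 7.5 − 8.5 = -1
SSE = 0.25 + 0.25 + 2.25 + 1 + 0.25 + 4 + 4 + 4 + 1 = 17

SSE = 17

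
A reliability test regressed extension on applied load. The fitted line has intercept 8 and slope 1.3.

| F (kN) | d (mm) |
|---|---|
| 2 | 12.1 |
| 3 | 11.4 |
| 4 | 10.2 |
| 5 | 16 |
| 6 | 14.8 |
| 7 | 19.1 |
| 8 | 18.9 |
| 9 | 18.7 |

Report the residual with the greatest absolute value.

r = -3

F=2: d̂ = 8 + 1.3·2 = 10.6; r = 12.1 − 10.6 = 1.5
F=3: d̂ = 8 + 1.3·3 = 11.9; r = 11.4 − 11.9 = -0.5
F=4: d̂ = 8 + 1.3·4 = 13.2; r = 10.2 − 13.2 = -3
F=5: d̂ = 8 + 1.3·5 = 14.5; r = 16 − 14.5 = 1.5
F=6: d̂ = 8 + 1.3·6 = 15.8; r = 14.8 − 15.8 = -1
F=7: d̂ = 8 + 1.3·7 = 17.1; r = 19.1 − 17.1 = 2
F=8: d̂ = 8 + 1.3·8 = 18.4; r = 18.9 − 18.4 = 0.5
F=9: d̂ = 8 + 1.3·9 = 19.7; r = 18.7 − 19.7 = -1
Largest |r| is 3 at F = 4, residual -3.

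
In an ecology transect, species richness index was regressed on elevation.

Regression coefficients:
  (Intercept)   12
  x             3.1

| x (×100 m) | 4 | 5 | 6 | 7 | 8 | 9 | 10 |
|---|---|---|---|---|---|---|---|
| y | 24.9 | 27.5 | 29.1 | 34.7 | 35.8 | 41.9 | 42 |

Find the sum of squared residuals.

x=4: ŷ = 12 + 3.1·4 = 24.4; r = 24.9 − 24.4 = 0.5
x=5: ŷ = 12 + 3.1·5 = 27.5; r = 27.5 − 27.5 = 0
x=6: ŷ = 12 + 3.1·6 = 30.6; r = 29.1 − 30.6 = -1.5
x=7: ŷ = 12 + 3.1·7 = 33.7; r = 34.7 − 33.7 = 1
x=8: ŷ = 12 + 3.1·8 = 36.8; r = 35.8 − 36.8 = -1
x=9: ŷ = 12 + 3.1·9 = 39.9; r = 41.9 − 39.9 = 2
x=10: ŷ = 12 + 3.1·10 = 43; r = 42 − 43 = -1
SSE = 0.25 + 0 + 2.25 + 1 + 1 + 4 + 1 = 9.5

SSE = 9.5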